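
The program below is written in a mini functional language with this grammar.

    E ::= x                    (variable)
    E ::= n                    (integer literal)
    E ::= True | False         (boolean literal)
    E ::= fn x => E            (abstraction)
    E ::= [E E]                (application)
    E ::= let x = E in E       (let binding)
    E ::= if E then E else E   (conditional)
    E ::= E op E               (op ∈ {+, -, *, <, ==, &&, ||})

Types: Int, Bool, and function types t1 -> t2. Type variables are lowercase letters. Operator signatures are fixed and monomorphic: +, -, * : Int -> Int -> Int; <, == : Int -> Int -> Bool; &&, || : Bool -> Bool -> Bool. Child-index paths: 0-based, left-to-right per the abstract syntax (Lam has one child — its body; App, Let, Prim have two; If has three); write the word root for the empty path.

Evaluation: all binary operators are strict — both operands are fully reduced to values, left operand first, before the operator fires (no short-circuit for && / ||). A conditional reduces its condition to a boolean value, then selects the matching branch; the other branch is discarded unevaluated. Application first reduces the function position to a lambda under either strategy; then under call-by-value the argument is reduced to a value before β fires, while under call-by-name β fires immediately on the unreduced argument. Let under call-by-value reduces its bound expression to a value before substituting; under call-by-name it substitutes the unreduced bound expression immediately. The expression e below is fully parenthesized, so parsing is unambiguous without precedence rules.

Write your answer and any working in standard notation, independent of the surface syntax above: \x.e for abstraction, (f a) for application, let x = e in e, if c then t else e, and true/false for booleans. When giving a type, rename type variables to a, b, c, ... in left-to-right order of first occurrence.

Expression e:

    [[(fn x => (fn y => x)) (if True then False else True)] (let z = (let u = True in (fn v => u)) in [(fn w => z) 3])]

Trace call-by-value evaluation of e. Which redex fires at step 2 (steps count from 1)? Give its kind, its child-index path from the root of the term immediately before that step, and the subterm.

Answer: beta at 0 : ((\x.(\y.x)) false)

Trace:
step 0: (((\x.(\y.x)) (if true then false else true)) (let z = (let u = true in (\v.u)) in ((\w.z) 3)))
step 1: [if@0.1] (((\x.(\y.x)) false) (let z = (let u = true in (\v.u)) in ((\w.z) 3)))
step 2: [beta@0] ((\y.false) (let z = (let u = true in (\v.u)) in ((\w.z) 3)))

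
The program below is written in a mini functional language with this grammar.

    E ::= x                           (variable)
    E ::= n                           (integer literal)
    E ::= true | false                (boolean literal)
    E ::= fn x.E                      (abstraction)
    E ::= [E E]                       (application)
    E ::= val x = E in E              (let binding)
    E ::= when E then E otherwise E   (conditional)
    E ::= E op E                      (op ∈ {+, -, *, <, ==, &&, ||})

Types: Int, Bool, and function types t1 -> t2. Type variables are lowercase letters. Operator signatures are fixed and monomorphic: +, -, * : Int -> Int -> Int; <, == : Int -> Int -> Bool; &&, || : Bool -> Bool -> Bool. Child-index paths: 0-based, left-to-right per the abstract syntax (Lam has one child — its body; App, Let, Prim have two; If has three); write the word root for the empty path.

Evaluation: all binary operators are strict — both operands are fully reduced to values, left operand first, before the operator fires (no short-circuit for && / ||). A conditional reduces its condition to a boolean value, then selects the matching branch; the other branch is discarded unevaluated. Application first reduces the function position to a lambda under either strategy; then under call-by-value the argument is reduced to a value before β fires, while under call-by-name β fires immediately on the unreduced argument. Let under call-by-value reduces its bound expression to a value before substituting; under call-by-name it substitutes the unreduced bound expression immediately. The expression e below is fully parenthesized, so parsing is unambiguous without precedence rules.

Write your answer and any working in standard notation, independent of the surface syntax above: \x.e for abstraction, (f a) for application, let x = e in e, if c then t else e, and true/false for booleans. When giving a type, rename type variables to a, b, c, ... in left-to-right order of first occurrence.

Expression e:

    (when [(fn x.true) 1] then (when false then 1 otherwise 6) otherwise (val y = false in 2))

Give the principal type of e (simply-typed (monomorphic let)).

Trace:
\x._ : a -> Bool
  unify a -> Bool ~ Int -> b
  unify a ~ Int
  unify Bool ~ b
_ _ : Bool
  unify Bool ~ Bool
  unify Bool ~ Bool
  unify Int ~ Int
let y : Bool
  unify Int ~ Int

Answer: Int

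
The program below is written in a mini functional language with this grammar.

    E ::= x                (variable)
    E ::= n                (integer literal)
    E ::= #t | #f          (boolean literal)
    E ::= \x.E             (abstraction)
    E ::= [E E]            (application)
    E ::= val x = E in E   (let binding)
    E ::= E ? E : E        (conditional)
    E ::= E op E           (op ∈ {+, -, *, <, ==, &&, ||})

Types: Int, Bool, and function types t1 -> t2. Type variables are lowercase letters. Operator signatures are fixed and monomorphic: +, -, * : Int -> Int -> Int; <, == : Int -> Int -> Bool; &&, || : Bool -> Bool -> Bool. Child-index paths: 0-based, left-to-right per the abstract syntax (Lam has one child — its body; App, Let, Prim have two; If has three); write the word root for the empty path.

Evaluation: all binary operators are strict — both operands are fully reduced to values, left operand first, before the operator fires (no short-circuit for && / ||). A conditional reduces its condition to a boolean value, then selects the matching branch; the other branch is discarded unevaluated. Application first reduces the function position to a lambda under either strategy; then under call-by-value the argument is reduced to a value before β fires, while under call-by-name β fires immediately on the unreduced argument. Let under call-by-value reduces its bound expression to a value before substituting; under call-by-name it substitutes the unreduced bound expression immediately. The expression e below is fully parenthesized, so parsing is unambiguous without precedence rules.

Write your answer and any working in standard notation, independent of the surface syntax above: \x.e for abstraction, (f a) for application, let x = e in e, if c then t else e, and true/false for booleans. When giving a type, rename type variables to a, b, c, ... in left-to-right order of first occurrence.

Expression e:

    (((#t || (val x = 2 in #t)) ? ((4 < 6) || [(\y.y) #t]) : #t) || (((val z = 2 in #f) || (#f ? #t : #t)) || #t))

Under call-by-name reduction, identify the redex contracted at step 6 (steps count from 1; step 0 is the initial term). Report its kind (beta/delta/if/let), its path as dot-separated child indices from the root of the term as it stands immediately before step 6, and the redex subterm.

Derivation:
step 0: ((if (true || (let x = 2 in true)) then ((4 < 6) || ((\y.y) true)) else true) || (((let z = 2 in false) || (if false then true else true)) || true))
step 1: [let@0.0.1] ((if (true || true) then ((4 < 6) || ((\y.y) true)) else true) || (((let z = 2 in false) || (if false then true else true)) || true))
step 2: [delta@0.0] ((if true then ((4 < 6) || ((\y.y) true)) else true) || (((let z = 2 in false) || (if false then true else true)) || true))
step 3: [if@0] (((4 < 6) || ((\y.y) true)) || (((let z = 2 in false) || (if false then true else true)) || true))
step 4: [delta@0.0] ((true || ((\y.y) true)) || (((let z = 2 in false) || (if false then true else true)) || true))
step 5: [beta@0.1] ((true || true) || (((let z = 2 in false) || (if false then true else true)) || true))
step 6: [delta@0] (true || (((let z = 2 in false) || (if false then true else true)) || true))

Answer: delta at 0 : (true || true)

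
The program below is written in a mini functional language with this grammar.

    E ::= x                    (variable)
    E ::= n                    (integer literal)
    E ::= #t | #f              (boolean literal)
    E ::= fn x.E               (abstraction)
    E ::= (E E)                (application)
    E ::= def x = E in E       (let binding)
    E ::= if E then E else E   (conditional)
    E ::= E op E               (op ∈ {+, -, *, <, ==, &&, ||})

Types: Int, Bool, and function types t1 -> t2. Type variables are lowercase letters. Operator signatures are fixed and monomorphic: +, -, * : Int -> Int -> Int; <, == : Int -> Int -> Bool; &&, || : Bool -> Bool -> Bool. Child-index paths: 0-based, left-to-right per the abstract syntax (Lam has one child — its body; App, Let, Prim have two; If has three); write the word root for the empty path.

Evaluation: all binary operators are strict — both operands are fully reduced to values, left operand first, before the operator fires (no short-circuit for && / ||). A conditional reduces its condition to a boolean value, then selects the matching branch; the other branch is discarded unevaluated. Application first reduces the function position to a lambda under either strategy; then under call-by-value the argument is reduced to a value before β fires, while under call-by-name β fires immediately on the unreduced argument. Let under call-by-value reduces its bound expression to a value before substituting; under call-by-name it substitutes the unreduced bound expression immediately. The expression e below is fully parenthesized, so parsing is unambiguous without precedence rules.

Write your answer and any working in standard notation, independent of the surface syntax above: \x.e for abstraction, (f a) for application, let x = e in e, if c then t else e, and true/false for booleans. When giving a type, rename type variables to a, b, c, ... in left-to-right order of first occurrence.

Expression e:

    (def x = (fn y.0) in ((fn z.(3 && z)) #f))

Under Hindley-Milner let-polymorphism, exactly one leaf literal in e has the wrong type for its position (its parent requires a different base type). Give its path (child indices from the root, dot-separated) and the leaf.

Answer: 1.0.0.0 : 3

Derivation:
\y._ : a -> Int
let x : forall. a -> Int
  unify Int ~ Bool
  FAIL: mismatch Int ~ Bool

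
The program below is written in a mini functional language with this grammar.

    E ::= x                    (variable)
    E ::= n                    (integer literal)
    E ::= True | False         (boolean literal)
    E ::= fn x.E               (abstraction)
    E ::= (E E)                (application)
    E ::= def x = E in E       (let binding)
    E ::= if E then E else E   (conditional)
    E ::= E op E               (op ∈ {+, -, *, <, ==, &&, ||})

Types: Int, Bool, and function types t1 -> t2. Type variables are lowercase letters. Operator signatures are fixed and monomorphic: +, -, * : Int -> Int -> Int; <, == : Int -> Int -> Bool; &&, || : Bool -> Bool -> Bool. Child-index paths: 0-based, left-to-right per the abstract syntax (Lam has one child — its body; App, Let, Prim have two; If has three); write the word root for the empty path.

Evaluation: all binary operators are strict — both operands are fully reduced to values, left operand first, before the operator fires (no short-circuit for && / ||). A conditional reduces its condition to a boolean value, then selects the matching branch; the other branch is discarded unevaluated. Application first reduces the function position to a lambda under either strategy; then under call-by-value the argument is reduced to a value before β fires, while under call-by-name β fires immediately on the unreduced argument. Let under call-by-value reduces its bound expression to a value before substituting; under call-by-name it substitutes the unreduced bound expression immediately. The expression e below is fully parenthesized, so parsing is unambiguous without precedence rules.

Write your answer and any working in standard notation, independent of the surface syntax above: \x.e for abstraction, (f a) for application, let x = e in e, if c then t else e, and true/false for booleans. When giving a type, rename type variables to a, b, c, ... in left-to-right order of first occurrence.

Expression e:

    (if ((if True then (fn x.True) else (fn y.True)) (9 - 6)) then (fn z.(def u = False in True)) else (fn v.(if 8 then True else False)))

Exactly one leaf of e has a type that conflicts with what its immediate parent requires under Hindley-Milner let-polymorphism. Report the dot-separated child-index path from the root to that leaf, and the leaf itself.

Answer: 2.0.0 : 8

Derivation:
  unify Bool ~ Bool
\x._ : a -> Bool
\y._ : b -> Bool
  unify a -> Bool ~ b -> Bool
  unify a ~ b
  unify Bool ~ Bool
  unify Int ~ Int
  unify Int ~ Int
  unify b -> Bool ~ Int -> c
  unify b ~ Int
  unify Bool ~ c
_ _ : Bool
  unify Bool ~ Bool
let u : Bool
\z._ : d -> Bool
  unify Int ~ Bool
  FAIL: mismatch Int ~ Bool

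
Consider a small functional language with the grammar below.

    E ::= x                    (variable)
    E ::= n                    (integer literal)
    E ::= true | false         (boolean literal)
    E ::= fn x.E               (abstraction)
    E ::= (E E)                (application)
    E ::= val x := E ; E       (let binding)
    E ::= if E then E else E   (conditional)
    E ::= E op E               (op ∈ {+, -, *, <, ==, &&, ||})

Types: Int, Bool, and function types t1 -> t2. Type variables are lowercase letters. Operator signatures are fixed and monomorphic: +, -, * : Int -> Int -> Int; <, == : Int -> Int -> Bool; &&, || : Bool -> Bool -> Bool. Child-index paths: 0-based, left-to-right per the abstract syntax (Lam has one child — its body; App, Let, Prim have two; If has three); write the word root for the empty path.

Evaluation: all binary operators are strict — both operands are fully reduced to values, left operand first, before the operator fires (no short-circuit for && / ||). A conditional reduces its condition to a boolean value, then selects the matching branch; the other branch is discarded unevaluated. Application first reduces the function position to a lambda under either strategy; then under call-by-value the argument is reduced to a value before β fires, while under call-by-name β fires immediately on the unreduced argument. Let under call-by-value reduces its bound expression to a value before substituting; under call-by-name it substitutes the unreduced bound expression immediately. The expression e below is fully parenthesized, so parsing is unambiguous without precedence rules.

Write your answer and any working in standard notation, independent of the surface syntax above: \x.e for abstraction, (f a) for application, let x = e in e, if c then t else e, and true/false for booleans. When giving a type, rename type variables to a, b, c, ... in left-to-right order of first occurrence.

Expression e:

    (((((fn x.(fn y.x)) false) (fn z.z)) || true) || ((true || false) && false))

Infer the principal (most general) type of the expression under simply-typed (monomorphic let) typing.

Working:
x : a
\y._ : b -> a
\x._ : a -> b -> a
  unify a -> b -> a ~ Bool -> c
  unify a ~ Bool
  unify b -> Bool ~ c
_ _ : b -> Bool
z : d
\z._ : d -> d
  unify b -> Bool ~ (d -> d) -> e
  unify b ~ d -> d
  unify Bool ~ e
_ _ : Bool
  unify Bool ~ Bool
  unify Bool ~ Bool
  unify Bool ~ Bool
  unify Bool ~ Bool
  unify Bool ~ Bool
  unify Bool ~ Bool
  unify Bool ~ Bool
  unify Bool ~ Bool

Answer: Bool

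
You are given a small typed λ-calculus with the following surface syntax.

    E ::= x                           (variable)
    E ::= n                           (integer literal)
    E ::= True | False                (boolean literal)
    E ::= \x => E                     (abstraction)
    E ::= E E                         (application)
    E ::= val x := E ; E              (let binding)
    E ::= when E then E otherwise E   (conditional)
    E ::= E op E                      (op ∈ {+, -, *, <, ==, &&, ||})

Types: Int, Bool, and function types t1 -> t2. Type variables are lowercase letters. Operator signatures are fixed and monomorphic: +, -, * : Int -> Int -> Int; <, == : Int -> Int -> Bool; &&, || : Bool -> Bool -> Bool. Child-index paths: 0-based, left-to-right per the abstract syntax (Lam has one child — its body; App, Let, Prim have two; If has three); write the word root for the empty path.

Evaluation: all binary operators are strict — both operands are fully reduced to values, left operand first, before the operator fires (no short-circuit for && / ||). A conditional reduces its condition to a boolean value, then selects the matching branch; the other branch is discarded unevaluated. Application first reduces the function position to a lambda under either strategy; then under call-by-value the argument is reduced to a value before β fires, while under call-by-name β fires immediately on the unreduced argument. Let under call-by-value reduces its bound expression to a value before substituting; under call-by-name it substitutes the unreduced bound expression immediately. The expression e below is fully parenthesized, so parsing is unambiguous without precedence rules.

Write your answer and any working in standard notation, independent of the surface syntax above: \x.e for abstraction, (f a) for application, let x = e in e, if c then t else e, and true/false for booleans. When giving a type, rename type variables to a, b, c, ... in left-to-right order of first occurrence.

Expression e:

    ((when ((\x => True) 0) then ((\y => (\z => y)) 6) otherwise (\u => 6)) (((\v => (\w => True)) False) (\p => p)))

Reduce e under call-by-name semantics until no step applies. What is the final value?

Answer: 6

Trace:
step 0: ((if ((\x.true) 0) then ((\y.(\z.y)) 6) else (\u.6)) (((\v.(\w.true)) false) (\p.p)))
step 1: [beta@0.0] ((if true then ((\y.(\z.y)) 6) else (\u.6)) (((\v.(\w.true)) false) (\p.p)))
step 2: [if@0] (((\y.(\z.y)) 6) (((\v.(\w.true)) false) (\p.p)))
step 3: [beta@0] ((\z.6) (((\v.(\w.true)) false) (\p.p)))
step 4: [beta@root] 6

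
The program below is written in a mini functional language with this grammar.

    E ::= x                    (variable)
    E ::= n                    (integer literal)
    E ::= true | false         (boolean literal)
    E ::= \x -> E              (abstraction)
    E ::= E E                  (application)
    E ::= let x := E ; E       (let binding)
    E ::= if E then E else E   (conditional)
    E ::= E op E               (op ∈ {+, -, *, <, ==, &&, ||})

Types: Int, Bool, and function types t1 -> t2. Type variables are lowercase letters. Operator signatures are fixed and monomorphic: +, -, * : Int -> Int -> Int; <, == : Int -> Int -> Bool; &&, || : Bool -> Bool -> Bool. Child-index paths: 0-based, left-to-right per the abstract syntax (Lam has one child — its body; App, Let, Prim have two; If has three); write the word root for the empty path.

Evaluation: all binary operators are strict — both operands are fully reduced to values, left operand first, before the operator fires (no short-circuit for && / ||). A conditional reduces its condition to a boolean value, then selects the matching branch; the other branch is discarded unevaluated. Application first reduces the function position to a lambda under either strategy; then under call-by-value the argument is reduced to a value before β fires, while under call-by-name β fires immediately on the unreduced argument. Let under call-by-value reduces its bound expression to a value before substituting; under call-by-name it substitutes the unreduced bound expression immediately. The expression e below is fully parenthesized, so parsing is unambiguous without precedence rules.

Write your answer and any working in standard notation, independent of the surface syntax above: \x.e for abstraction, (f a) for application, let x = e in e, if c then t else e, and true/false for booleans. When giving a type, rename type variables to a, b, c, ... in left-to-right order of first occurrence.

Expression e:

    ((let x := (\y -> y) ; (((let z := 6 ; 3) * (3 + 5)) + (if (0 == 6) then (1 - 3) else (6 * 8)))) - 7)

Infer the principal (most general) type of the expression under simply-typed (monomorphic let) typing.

Answer: Int

Derivation:
y : a
\y._ : a -> a
let x : a -> a
let z : Int
  unify Int ~ Int
  unify Int ~ Int
  unify Int ~ Int
  unify Int ~ Int
  unify Int ~ Int
  unify Int ~ Int
  unify Int ~ Int
  unify Bool ~ Bool
  unify Int ~ Int
  unify Int ~ Int
  unify Int ~ Int
  unify Int ~ Int
  unify Int ~ Int
  unify Int ~ Int
  unify Int ~ Int
  unify Int ~ Int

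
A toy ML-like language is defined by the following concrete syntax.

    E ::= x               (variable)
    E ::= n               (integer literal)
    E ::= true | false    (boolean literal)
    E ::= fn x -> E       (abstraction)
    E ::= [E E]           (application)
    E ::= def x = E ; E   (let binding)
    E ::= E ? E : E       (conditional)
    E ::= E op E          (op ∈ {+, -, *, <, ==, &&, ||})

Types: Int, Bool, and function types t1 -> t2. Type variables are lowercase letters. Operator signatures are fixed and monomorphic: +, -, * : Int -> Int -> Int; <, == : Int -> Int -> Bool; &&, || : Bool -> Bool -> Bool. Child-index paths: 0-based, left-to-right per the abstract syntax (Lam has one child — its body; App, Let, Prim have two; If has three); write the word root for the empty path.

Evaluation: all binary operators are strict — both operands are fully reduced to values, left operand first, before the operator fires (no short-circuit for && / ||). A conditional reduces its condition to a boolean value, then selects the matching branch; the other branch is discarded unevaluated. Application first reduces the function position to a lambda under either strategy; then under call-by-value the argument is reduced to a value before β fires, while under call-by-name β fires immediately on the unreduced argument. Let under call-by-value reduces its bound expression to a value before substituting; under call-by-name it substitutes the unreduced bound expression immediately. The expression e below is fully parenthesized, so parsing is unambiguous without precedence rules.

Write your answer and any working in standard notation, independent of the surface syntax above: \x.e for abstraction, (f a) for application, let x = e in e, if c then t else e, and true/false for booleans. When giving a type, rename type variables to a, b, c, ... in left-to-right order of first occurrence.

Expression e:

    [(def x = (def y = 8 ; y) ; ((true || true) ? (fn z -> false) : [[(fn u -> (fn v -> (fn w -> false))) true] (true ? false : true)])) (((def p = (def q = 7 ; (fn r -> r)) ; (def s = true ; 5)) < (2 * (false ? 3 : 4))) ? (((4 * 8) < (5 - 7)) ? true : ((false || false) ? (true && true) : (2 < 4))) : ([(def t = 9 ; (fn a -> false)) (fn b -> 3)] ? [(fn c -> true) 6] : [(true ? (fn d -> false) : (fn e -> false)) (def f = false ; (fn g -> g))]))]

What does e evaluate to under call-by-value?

Answer: false

Trace:
step 0: ((let x = (let y = 8 in y) in (if (true || true) then (\z.false) else (((\u.(\v.(\w.false))) true) (if true then false else true)))) (if ((let p = (let q = 7 in (\r.r)) in (let s = true in 5)) < (2 * (if false then 3 else 4))) then (if ((4 * 8) < (5 - 7)) then true else (if (false || false) then (true && true) else (2 < 4))) else (if ((let t = 9 in (\a.false)) (\b.3)) then ((\c.true) 6) else ((if true then (\d.false) else (\e.false)) (let f = false in (\g.g))))))
step 1: [let@0.0] ((let x = 8 in (if (true || true) then (\z.false) else (((\u.(\v.(\w.false))) true) (if true then false else true)))) (if ((let p = (let q = 7 in (\r.r)) in (let s = true in 5)) < (2 * (if false then 3 else 4))) then (if ((4 * 8) < (5 - 7)) then true else (if (false || false) then (true && true) else (2 < 4))) else (if ((let t = 9 in (\a.false)) (\b.3)) then ((\c.true) 6) else ((if true then (\d.false) else (\e.false)) (let f = false in (\g.g))))))
step 2: [let@0] ((if (true || true) then (\z.false) else (((\u.(\v.(\w.false))) true) (if true then false else true))) (if ((let p = (let q = 7 in (\r.r)) in (let s = true in 5)) < (2 * (if false then 3 else 4))) then (if ((4 * 8) < (5 - 7)) then true else (if (false || false) then (true && true) else (2 < 4))) else (if ((let t = 9 in (\a.false)) (\b.3)) then ((\c.true) 6) else ((if true then (\d.false) else (\e.false)) (let f = false in (\g.g))))))
step 3: [delta@0.0] ((if true then (\z.false) else (((\u.(\v.(\w.false))) true) (if true then false else true))) (if ((let p = (let q = 7 in (\r.r)) in (let s = true in 5)) < (2 * (if false then 3 else 4))) then (if ((4 * 8) < (5 - 7)) then true else (if (false || false) then (true && true) else (2 < 4))) else (if ((let t = 9 in (\a.false)) (\b.3)) then ((\c.true) 6) else ((if true then (\d.false) else (\e.false)) (let f = false in (\g.g))))))
step 4: [if@0] ((\z.false) (if ((let p = (let q = 7 in (\r.r)) in (let s = true in 5)) < (2 * (if false then 3 else 4))) then (if ((4 * 8) < (5 - 7)) then true else (if (false || false) then (true && true) else (2 < 4))) else (if ((let t = 9 in (\a.false)) (\b.3)) then ((\c.true) 6) else ((if true then (\d.false) else (\e.false)) (let f = false in (\g.g))))))
step 5: [let@1.0.0.0] ((\z.false) (if ((let p = (\r.r) in (let s = true in 5)) < (2 * (if false then 3 else 4))) then (if ((4 * 8) < (5 - 7)) then true else (if (false || false) then (true && true) else (2 < 4))) else (if ((let t = 9 in (\a.false)) (\b.3)) then ((\c.true) 6) else ((if true then (\d.false) else (\e.false)) (let f = false in (\g.g))))))
step 6: [let@1.0.0] ((\z.false) (if ((let s = true in 5) < (2 * (if false then 3 else 4))) then (if ((4 * 8) < (5 - 7)) then true else (if (false || false) then (true && true) else (2 < 4))) else (if ((let t = 9 in (\a.false)) (\b.3)) then ((\c.true) 6) else ((if true then (\d.false) else (\e.false)) (let f = false in (\g.g))))))
step 7: [let@1.0.0] ((\z.false) (if (5 < (2 * (if false then 3 else 4))) then (if ((4 * 8) < (5 - 7)) then true else (if (false || false) then (true && true) else (2 < 4))) else (if ((let t = 9 in (\a.false)) (\b.3)) then ((\c.true) 6) else ((if true then (\d.false) else (\e.false)) (let f = false in (\g.g))))))
step 8: [if@1.0.1.1] ((\z.false) (if (5 < (2 * 4)) then (if ((4 * 8) < (5 - 7)) then true else (if (false || false) then (true && true) else (2 < 4))) else (if ((let t = 9 in (\a.false)) (\b.3)) then ((\c.true) 6) else ((if true then (\d.false) else (\e.false)) (let f = false in (\g.g))))))
step 9: [delta@1.0.1] ((\z.false) (if (5 < 8) then (if ((4 * 8) < (5 - 7)) then true else (if (false || false) then (true && true) else (2 < 4))) else (if ((let t = 9 in (\a.false)) (\b.3)) then ((\c.true) 6) else ((if true then (\d.false) else (\e.false)) (let f = false in (\g.g))))))
step 10: [delta@1.0] ((\z.false) (if true then (if ((4 * 8) < (5 - 7)) then true else (if (false || false) then (true && true) else (2 < 4))) else (if ((let t = 9 in (\a.false)) (\b.3)) then ((\c.true) 6) else ((if true then (\d.false) else (\e.false)) (let f = false in (\g.g))))))
step 11: [if@1] ((\z.false) (if ((4 * 8) < (5 - 7)) then true else (if (false || false) then (true && true) else (2 < 4))))
step 12: [delta@1.0.0] ((\z.false) (if (32 < (5 - 7)) then true else (if (false || false) then (true && true) else (2 < 4))))
step 13: [delta@1.0.1] ((\z.false) (if (32 < -2) then true else (if (false || false) then (true && true) else (2 < 4))))
step 14: [delta@1.0] ((\z.false) (if false then true else (if (false || false) then (true && true) else (2 < 4))))
step 15: [if@1] ((\z.false) (if (false || false) then (true && true) else (2 < 4)))
step 16: [delta@1.0] ((\z.false) (if false then (true && true) else (2 < 4)))
step 17: [if@1] ((\z.false) (2 < 4))
step 18: [delta@1] ((\z.false) true)
step 19: [beta@root] false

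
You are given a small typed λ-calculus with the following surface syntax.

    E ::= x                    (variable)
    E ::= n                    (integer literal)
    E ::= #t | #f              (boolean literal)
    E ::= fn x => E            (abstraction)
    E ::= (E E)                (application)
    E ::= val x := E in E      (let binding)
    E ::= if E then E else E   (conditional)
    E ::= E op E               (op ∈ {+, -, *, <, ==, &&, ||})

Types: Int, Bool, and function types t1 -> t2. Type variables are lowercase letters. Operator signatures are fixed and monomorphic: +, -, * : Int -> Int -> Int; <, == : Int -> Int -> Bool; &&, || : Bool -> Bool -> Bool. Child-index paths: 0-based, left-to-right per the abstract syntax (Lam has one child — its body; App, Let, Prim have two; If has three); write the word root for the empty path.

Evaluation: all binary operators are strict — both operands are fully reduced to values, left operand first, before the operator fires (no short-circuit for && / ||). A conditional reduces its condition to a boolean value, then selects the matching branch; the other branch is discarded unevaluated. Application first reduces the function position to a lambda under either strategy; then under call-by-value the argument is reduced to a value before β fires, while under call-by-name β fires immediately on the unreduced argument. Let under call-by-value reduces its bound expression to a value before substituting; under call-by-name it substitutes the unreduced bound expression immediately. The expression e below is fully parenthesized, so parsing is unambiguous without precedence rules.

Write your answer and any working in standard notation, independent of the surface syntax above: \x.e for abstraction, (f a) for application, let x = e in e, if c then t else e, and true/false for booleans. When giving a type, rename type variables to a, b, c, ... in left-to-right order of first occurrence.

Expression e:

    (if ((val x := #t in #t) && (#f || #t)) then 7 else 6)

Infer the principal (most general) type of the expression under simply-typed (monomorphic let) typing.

Trace:
let x : Bool
  unify Bool ~ Bool
  unify Bool ~ Bool
  unify Bool ~ Bool
  unify Bool ~ Bool
  unify Bool ~ Bool
  unify Int ~ Int

Answer: Int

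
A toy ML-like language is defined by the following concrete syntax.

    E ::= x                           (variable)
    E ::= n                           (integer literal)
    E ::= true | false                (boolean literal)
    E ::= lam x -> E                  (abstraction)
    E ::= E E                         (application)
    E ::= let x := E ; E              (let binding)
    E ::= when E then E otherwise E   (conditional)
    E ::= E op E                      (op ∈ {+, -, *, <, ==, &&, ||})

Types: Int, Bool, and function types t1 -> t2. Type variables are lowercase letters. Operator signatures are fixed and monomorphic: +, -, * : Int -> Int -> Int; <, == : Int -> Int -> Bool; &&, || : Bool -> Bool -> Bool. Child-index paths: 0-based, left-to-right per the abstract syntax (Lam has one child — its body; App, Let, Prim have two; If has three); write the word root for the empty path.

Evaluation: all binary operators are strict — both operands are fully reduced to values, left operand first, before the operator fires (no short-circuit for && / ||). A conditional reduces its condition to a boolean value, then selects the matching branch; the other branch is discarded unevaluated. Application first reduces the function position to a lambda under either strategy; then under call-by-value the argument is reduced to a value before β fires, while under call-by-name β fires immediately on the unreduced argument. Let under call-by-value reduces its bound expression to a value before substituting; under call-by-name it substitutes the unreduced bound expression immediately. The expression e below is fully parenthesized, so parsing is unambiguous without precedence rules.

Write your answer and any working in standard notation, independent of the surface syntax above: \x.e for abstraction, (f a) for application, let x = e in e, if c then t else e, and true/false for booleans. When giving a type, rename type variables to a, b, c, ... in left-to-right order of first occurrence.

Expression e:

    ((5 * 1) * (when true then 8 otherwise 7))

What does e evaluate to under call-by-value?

Working:
step 0: ((5 * 1) * (if true then 8 else 7))
step 1: [delta@0] (5 * (if true then 8 else 7))
step 2: [if@1] (5 * 8)
step 3: [delta@root] 40

Answer: 40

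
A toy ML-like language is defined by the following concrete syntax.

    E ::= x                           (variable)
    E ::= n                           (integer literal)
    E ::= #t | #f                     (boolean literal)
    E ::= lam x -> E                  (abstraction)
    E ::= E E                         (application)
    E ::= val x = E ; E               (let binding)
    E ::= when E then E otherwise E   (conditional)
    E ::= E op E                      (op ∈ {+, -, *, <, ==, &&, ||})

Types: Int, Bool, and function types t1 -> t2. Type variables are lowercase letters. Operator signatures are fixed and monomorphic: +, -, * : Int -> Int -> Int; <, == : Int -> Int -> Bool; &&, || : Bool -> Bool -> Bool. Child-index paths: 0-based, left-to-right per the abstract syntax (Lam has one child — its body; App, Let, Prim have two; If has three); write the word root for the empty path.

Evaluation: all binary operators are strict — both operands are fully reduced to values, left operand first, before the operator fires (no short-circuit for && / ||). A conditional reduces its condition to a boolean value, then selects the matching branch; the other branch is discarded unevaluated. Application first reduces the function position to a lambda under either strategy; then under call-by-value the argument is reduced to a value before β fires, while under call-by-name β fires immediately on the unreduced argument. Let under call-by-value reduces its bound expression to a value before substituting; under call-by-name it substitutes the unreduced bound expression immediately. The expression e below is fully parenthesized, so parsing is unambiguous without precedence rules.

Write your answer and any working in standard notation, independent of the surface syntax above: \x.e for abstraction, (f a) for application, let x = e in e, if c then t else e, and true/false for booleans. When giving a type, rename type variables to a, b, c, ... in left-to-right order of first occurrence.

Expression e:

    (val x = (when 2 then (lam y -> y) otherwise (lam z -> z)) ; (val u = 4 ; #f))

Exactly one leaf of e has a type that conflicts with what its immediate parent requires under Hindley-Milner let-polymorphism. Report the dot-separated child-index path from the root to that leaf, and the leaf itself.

Answer: 0.0 : 2

Derivation:
  unify Int ~ Bool
  FAIL: mismatch Int ~ Bool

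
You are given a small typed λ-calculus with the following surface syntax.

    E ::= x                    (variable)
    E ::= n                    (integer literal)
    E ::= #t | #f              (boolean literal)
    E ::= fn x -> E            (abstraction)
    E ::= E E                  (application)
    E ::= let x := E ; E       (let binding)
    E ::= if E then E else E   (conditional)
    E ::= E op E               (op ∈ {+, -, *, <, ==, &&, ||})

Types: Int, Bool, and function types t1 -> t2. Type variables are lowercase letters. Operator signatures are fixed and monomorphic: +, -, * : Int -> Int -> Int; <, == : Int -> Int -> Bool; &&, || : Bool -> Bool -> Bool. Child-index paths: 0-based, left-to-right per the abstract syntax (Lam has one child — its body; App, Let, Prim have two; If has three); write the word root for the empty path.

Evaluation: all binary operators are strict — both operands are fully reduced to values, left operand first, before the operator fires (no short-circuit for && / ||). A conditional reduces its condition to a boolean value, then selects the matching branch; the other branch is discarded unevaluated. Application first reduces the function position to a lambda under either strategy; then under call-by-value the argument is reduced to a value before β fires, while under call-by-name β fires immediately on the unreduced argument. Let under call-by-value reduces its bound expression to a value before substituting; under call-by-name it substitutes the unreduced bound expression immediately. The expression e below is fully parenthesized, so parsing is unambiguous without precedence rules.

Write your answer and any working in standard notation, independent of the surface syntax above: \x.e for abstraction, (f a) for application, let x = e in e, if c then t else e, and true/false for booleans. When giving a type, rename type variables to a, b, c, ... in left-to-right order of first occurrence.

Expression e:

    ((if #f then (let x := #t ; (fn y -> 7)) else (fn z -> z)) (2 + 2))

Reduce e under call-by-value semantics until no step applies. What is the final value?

Answer: 4

Derivation:
step 0: ((if false then (let x = true in (\y.7)) else (\z.z)) (2 + 2))
step 1: [if@0] ((\z.z) (2 + 2))
step 2: [delta@1] ((\z.z) 4)
step 3: [beta@root] 4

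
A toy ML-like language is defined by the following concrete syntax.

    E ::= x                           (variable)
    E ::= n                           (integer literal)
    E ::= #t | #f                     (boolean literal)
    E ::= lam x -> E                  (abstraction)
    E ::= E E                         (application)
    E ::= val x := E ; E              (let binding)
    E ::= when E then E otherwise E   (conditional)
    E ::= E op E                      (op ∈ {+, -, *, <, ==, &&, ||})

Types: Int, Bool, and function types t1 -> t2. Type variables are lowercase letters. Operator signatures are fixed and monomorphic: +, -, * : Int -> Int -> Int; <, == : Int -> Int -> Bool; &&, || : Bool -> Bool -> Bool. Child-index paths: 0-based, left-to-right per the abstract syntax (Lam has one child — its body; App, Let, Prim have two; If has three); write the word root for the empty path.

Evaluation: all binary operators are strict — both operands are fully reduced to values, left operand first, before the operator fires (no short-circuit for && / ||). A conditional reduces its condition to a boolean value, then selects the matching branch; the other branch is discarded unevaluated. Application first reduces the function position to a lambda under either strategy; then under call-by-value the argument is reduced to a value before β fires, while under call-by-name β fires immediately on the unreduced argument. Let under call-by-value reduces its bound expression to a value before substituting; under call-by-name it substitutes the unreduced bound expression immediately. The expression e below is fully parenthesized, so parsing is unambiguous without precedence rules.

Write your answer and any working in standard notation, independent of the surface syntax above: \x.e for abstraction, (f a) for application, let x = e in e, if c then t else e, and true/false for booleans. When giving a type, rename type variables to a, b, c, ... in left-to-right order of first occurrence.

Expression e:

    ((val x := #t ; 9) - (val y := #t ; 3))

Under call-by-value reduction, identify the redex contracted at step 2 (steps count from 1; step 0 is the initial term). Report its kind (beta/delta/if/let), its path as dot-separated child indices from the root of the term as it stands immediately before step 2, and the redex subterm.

Working:
step 0: ((let x = true in 9) - (let y = true in 3))
step 1: [let@0] (9 - (let y = true in 3))
step 2: [let@1] (9 - 3)

Answer: let at 1 : (let y = true in 3)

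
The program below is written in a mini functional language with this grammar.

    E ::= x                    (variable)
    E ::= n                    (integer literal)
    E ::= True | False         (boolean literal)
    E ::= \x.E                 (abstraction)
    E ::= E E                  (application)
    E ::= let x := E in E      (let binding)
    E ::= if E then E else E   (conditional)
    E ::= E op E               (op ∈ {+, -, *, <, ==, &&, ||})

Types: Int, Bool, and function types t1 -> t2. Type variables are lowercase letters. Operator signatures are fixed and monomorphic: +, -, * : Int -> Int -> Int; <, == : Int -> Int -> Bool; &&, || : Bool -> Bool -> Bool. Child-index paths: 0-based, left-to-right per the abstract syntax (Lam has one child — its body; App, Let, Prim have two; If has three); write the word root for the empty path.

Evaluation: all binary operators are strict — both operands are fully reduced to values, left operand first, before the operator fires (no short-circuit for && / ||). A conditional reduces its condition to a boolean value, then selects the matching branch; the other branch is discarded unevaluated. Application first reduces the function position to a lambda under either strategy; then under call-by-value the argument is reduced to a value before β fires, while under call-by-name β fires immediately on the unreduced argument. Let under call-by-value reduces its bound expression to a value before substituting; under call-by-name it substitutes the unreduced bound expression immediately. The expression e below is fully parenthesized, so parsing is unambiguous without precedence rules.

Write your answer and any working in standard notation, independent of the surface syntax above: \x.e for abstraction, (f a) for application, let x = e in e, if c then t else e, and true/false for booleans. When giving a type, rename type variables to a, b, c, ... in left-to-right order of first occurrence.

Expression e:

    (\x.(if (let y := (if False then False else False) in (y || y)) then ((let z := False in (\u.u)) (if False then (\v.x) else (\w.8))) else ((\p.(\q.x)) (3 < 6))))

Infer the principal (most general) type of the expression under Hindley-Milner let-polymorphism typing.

Working:
  unify Bool ~ Bool
  unify Bool ~ Bool
let y : Bool
y : Bool
  unify Bool ~ Bool
y : Bool
  unify Bool ~ Bool
  unify Bool ~ Bool
let z : Bool
u : b
\u._ : b -> b
  unify Bool ~ Bool
x : a
\v._ : c -> a
\w._ : d -> Int
  unify c -> a ~ d -> Int
  unify c ~ d
  unify a ~ Int
  unify b -> b ~ (d -> Int) -> e
  unify b ~ d -> Int
  unify d -> Int ~ e
_ _ : d -> Int
x : Int
\q._ : g -> Int
\p._ : f -> g -> Int
  unify Int ~ Int
  unify Int ~ Int
  unify f -> g -> Int ~ Bool -> h
  unify f ~ Bool
  unify g -> Int ~ h
_ _ : g -> Int
  unify d -> Int ~ g -> Int
  unify d ~ g
  unify Int ~ Int
\x._ : Int -> g -> Int

Answer: Int -> a -> Int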